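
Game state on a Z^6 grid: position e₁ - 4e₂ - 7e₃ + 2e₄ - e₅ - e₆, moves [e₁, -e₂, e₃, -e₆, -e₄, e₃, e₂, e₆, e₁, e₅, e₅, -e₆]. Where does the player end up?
(3, -4, -5, 1, 1, -2)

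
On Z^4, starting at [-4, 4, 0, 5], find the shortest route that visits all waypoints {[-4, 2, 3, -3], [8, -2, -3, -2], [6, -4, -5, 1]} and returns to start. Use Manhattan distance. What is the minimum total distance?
72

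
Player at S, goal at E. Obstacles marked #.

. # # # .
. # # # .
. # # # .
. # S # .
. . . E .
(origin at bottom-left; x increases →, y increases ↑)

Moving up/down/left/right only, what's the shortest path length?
2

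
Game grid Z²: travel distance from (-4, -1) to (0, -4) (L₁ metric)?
7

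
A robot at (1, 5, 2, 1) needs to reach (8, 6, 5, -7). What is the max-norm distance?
8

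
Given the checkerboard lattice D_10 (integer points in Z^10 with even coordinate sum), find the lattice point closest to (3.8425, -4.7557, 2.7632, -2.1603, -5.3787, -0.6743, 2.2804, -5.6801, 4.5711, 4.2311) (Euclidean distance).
(4, -5, 3, -2, -5, -1, 2, -6, 4, 4)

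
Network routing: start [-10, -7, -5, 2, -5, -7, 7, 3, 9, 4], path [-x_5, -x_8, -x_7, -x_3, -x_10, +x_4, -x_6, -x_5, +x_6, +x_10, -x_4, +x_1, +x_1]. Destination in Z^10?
(-8, -7, -6, 2, -7, -7, 6, 2, 9, 4)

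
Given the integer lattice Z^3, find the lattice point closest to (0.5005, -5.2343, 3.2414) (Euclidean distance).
(1, -5, 3)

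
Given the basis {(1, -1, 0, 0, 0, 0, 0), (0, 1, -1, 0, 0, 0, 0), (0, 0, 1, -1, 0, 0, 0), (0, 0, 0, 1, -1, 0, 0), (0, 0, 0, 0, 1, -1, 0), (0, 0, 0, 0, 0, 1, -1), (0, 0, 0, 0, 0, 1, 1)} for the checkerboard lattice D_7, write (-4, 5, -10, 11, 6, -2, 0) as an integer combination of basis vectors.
-4b₁ + b₂ - 9b₃ + 2b₄ + 8b₅ + 3b₆ + 3b₇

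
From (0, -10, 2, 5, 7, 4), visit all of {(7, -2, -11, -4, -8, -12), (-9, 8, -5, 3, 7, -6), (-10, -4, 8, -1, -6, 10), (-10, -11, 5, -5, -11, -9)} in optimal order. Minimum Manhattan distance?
192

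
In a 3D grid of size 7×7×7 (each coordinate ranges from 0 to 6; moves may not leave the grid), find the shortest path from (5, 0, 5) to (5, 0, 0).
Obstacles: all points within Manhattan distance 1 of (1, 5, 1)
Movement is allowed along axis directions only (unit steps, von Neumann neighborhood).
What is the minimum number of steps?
5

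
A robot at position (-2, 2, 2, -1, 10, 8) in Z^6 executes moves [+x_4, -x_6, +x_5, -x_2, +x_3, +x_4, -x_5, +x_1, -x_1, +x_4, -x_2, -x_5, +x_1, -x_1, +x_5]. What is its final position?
(-2, 0, 3, 2, 10, 7)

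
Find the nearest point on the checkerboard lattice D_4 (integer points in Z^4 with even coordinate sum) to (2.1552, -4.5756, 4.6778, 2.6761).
(2, -4, 5, 3)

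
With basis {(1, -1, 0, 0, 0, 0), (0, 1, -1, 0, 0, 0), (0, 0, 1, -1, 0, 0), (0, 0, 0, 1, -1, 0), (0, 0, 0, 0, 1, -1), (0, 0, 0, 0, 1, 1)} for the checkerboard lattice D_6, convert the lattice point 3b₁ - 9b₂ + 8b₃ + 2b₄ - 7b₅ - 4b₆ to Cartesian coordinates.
(3, -12, 17, -6, -13, 3)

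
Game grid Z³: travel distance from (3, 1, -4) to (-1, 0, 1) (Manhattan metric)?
10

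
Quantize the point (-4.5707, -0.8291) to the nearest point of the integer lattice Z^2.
(-5, -1)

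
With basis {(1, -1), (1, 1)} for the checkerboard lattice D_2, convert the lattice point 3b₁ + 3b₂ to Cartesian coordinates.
(6, 0)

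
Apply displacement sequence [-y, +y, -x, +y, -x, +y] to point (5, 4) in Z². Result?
(3, 6)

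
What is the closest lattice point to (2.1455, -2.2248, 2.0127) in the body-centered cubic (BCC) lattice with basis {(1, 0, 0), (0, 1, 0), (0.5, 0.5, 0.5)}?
(2, -2, 2)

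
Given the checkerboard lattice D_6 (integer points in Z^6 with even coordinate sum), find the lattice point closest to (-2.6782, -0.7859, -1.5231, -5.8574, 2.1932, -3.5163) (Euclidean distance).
(-3, -1, -2, -6, 2, -4)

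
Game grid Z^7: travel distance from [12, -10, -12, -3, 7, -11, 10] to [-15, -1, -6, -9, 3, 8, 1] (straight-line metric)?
36.606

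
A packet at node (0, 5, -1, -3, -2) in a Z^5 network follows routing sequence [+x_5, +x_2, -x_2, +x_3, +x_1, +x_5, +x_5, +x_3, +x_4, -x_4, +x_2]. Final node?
(1, 6, 1, -3, 1)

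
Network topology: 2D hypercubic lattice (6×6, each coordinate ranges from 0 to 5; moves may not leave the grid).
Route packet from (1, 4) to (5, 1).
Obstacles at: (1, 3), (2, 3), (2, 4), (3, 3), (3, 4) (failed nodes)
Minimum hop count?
9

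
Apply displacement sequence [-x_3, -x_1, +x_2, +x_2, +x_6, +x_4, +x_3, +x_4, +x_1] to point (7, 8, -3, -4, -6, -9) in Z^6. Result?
(7, 10, -3, -2, -6, -8)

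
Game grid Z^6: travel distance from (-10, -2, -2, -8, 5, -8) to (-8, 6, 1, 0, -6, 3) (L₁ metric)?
43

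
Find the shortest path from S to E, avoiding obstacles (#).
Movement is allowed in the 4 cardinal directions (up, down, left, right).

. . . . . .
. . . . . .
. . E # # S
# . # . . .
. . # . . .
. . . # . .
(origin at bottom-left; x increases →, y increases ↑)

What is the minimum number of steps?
5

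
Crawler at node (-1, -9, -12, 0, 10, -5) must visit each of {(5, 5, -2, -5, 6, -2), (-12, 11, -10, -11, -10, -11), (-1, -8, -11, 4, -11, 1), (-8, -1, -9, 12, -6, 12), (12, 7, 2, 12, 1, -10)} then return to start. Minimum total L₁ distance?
300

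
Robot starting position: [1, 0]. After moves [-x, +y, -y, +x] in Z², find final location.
(1, 0)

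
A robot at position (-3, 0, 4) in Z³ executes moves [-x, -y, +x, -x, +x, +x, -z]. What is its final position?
(-2, -1, 3)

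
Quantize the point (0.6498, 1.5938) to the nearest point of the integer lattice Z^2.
(1, 2)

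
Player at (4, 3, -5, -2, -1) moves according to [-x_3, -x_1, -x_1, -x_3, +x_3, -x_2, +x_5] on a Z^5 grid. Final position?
(2, 2, -6, -2, 0)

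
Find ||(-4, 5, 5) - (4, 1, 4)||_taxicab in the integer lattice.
13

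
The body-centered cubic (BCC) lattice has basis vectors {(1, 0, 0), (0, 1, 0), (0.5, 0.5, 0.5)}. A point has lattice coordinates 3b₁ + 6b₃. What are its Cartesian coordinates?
(6, 3, 3)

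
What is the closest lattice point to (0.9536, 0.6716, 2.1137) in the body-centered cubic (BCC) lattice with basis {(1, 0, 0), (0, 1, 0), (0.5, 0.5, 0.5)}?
(1, 1, 2)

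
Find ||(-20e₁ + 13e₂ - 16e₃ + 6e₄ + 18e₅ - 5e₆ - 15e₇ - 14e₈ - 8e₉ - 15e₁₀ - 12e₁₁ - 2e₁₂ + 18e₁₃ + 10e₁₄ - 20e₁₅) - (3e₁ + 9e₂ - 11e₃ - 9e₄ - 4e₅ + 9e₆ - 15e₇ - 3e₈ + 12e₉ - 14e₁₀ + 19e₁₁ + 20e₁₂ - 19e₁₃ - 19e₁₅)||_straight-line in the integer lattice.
70.0857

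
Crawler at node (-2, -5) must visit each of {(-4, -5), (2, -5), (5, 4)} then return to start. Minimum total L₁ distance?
36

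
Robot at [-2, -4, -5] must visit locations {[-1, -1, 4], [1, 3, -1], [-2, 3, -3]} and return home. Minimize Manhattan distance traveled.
38
(one optimal route: (-2, -4, -5) → (-1, -1, 4) → (1, 3, -1) → (-2, 3, -3) → (-2, -4, -5))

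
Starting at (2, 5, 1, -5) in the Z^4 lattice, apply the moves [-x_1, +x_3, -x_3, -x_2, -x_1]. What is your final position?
(0, 4, 1, -5)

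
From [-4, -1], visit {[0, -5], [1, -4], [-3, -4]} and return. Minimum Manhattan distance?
18
(one optimal route: (-4, -1) → (0, -5) → (1, -4) → (-3, -4) → (-4, -1))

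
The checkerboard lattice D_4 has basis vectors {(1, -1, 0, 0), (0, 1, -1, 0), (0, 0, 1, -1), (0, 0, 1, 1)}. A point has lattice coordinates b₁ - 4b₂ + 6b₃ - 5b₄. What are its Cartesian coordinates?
(1, -5, 5, -11)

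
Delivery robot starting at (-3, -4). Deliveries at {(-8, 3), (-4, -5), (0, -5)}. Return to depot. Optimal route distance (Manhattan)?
32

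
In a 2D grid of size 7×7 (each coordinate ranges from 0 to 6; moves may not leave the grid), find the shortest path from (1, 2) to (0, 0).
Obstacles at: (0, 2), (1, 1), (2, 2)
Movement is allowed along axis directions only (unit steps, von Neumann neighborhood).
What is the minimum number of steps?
9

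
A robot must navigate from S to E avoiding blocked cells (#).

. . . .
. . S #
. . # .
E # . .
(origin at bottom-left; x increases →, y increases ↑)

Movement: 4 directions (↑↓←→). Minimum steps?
4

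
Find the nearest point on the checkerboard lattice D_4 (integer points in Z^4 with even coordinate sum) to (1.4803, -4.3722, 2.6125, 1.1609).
(2, -4, 3, 1)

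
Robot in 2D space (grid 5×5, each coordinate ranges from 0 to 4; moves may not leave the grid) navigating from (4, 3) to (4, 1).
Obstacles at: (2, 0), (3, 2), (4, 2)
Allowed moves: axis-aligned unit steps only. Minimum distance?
6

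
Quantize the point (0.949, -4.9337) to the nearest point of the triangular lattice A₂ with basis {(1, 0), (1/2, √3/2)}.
(1, -5.196)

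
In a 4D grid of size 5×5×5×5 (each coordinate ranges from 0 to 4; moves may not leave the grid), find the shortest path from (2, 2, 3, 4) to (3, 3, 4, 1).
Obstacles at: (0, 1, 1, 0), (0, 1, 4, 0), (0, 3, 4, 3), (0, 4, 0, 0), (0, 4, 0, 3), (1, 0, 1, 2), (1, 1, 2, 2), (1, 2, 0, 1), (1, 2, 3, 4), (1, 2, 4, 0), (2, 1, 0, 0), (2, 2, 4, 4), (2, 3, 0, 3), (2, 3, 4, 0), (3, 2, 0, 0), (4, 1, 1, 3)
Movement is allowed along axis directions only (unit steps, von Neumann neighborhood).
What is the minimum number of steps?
6
(one shortest path: (2, 2, 3, 4) → (3, 2, 3, 4) → (3, 3, 3, 4) → (3, 3, 4, 4) → (3, 3, 4, 3) → (3, 3, 4, 2) → (3, 3, 4, 1))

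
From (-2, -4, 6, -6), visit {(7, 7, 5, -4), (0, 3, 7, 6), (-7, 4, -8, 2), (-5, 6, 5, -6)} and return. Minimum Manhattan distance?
112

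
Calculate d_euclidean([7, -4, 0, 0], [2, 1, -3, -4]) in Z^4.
8.66025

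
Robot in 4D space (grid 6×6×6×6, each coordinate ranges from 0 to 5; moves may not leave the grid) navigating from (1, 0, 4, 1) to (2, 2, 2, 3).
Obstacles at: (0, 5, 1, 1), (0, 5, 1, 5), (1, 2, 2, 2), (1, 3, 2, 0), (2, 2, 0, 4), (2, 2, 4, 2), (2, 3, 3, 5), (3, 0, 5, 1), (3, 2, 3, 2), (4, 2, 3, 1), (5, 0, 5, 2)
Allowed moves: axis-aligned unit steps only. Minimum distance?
7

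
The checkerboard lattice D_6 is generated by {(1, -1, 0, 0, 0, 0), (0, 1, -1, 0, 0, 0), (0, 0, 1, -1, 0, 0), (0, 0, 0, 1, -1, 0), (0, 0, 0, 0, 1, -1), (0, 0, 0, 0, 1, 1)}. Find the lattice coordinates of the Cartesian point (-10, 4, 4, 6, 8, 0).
-10b₁ - 6b₂ - 2b₃ + 4b₄ + 6b₅ + 6b₆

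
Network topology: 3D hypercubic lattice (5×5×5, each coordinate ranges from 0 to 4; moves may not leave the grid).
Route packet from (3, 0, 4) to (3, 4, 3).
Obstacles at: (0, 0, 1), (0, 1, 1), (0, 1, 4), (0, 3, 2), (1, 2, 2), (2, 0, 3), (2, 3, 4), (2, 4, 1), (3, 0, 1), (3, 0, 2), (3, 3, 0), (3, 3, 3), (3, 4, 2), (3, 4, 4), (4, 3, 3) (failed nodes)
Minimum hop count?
7
(one shortest path: (3, 0, 4) → (2, 0, 4) → (2, 1, 4) → (2, 2, 4) → (2, 2, 3) → (2, 3, 3) → (2, 4, 3) → (3, 4, 3))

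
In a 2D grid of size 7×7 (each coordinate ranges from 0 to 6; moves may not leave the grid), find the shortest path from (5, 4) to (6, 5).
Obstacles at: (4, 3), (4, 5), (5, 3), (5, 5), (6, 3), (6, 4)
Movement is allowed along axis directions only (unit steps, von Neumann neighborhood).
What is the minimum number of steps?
8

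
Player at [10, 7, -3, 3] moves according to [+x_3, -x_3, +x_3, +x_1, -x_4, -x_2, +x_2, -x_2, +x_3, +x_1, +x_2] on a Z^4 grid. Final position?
(12, 7, -1, 2)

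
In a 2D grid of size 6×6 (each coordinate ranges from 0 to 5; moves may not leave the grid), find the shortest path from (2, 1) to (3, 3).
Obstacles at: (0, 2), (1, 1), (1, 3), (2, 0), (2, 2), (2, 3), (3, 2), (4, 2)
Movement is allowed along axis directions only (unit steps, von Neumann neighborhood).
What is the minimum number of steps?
7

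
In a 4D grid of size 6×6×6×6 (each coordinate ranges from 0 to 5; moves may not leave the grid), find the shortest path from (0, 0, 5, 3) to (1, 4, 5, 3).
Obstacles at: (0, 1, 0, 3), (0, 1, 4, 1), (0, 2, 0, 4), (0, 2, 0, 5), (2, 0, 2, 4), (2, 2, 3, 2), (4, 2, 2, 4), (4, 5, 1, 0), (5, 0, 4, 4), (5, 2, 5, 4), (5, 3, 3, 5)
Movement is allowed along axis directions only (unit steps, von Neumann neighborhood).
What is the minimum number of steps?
5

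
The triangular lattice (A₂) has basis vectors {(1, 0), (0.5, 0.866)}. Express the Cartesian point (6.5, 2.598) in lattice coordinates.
5b₁ + 3b₂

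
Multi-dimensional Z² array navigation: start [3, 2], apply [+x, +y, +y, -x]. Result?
(3, 4)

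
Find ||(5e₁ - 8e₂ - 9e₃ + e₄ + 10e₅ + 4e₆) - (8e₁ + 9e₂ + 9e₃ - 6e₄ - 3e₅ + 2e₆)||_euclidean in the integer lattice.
29.0517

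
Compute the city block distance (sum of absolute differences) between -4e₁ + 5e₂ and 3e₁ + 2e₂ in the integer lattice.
10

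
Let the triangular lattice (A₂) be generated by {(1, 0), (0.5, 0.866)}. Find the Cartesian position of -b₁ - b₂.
(-1.5, -0.866)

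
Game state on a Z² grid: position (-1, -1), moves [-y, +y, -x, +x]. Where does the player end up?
(-1, -1)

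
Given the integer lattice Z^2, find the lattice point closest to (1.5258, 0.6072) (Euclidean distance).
(2, 1)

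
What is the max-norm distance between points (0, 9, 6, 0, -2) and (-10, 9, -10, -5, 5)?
16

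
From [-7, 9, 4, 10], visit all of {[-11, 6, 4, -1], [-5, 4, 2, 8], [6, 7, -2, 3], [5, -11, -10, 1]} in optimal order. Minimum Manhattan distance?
87
(one optimal route: (-7, 9, 4, 10) → (-5, 4, 2, 8) → (-11, 6, 4, -1) → (6, 7, -2, 3) → (5, -11, -10, 1))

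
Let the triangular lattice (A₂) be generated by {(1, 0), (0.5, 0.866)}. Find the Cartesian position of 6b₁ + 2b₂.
(7, 1.732)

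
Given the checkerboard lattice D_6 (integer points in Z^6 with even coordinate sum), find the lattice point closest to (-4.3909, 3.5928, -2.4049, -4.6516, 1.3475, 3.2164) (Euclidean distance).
(-4, 3, -2, -5, 1, 3)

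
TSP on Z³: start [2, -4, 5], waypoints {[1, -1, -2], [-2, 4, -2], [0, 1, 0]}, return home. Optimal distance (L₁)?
38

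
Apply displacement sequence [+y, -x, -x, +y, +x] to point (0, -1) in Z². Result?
(-1, 1)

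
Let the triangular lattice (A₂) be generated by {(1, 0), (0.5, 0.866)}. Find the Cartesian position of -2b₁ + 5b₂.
(0.5, 4.33)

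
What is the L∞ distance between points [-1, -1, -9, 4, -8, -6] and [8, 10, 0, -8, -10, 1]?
12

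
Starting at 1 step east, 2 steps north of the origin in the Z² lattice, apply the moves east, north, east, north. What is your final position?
(3, 4)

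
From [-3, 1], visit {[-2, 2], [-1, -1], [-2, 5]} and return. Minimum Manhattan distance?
16
(one optimal route: (-3, 1) → (-2, 2) → (-2, 5) → (-1, -1) → (-3, 1))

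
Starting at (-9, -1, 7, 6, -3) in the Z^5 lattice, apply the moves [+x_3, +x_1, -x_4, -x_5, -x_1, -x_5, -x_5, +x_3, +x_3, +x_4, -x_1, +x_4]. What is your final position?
(-10, -1, 10, 7, -6)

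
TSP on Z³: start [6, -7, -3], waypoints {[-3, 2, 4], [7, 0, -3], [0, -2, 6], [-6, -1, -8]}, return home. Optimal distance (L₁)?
74
(one optimal route: (6, -7, -3) → (7, 0, -3) → (-6, -1, -8) → (-3, 2, 4) → (0, -2, 6) → (6, -7, -3))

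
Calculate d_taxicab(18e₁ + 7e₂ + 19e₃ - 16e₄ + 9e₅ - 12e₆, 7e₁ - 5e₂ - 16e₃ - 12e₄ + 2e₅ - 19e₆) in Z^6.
76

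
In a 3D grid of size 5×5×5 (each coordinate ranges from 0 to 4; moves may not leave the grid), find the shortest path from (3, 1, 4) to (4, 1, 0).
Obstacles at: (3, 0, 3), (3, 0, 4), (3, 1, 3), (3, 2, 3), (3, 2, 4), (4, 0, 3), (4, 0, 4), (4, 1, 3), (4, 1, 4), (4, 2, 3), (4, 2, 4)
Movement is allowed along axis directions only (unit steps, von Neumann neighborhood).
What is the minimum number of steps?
7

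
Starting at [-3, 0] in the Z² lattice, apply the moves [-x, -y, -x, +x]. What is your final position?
(-4, -1)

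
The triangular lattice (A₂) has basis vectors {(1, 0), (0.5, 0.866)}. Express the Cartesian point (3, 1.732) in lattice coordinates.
2b₁ + 2b₂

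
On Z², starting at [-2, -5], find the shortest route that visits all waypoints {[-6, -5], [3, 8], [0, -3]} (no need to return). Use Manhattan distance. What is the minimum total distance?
26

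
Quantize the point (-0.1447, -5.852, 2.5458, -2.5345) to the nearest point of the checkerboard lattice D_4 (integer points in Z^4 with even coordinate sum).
(0, -6, 3, -3)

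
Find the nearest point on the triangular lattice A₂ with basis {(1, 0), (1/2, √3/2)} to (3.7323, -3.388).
(4, -3.464)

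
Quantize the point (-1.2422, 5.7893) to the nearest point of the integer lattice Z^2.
(-1, 6)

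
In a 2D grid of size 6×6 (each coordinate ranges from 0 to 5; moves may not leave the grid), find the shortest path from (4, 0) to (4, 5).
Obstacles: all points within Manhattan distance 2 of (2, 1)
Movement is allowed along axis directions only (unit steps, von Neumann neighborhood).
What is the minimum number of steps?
7
(one shortest path: (4, 0) → (5, 0) → (5, 1) → (5, 2) → (4, 2) → (4, 3) → (4, 4) → (4, 5))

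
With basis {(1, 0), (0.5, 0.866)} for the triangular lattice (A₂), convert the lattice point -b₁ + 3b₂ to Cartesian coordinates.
(0.5, 2.598)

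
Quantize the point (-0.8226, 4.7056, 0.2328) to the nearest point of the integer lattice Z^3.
(-1, 5, 0)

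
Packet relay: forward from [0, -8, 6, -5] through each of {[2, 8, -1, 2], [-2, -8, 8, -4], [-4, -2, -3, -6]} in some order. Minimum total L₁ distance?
52
(one optimal route: (0, -8, 6, -5) → (-2, -8, 8, -4) → (-4, -2, -3, -6) → (2, 8, -1, 2))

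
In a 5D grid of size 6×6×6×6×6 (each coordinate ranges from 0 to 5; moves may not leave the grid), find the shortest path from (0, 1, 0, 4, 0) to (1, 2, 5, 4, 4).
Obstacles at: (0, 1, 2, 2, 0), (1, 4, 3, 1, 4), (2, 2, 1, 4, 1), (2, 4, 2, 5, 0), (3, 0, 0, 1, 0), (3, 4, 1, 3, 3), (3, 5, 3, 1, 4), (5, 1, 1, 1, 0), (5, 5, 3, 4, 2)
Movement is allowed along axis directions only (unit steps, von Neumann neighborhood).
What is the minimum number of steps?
11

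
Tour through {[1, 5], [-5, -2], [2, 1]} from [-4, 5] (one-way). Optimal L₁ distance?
20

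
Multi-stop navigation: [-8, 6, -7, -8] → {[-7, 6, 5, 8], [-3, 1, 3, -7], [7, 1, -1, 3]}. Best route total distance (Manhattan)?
75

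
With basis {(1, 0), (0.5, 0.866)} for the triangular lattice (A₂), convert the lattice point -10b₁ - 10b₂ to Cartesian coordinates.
(-15, -8.66)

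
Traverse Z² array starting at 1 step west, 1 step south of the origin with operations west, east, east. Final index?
(0, -1)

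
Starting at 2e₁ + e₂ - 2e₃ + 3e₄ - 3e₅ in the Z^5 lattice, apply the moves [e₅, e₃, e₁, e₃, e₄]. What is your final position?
(3, 1, 0, 4, -2)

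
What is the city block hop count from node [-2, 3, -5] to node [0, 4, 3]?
11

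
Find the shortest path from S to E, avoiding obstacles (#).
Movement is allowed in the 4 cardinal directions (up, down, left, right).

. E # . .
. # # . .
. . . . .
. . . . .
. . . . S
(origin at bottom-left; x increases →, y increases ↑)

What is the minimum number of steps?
9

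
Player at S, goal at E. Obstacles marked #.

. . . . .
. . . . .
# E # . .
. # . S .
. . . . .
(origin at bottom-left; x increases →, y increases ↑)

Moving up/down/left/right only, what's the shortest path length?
5
(one shortest path: (3, 1) → (3, 2) → (3, 3) → (2, 3) → (1, 3) → (1, 2))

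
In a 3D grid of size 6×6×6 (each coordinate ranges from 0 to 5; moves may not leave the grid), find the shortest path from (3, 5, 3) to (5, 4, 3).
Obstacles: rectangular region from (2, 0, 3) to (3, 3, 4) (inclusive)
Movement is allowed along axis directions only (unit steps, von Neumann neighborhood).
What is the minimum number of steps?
3
(one shortest path: (3, 5, 3) → (4, 5, 3) → (5, 5, 3) → (5, 4, 3))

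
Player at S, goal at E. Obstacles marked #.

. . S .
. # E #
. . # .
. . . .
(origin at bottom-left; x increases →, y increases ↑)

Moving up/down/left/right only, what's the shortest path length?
1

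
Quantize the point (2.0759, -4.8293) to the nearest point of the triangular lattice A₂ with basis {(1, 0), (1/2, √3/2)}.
(2, -5.196)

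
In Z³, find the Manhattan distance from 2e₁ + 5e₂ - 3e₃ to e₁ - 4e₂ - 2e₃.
11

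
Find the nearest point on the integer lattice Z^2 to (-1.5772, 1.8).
(-2, 2)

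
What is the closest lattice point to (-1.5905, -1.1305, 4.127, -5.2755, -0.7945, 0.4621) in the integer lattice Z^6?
(-2, -1, 4, -5, -1, 0)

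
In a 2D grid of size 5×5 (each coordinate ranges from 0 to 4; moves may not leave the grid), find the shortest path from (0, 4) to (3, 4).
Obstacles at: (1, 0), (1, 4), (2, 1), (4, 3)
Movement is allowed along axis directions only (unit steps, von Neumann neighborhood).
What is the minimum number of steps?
5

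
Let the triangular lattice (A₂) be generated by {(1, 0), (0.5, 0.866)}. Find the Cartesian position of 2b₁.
(2, 0)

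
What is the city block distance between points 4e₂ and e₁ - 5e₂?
10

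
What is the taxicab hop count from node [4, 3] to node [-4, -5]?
16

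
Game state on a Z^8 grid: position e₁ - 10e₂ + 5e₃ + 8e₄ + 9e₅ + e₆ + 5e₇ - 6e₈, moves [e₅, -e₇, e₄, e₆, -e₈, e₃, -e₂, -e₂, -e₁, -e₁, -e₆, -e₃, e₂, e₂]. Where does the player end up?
(-1, -10, 5, 9, 10, 1, 4, -7)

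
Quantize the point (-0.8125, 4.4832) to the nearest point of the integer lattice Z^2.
(-1, 4)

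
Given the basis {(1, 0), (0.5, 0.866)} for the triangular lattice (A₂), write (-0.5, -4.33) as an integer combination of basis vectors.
2b₁ - 5b₂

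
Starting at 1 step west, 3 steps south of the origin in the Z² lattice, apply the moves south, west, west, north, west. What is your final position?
(-4, -3)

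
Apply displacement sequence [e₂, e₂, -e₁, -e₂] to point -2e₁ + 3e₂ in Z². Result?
(-3, 4)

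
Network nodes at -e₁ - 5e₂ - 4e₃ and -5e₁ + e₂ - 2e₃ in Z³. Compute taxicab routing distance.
12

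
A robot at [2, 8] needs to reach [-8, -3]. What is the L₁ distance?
21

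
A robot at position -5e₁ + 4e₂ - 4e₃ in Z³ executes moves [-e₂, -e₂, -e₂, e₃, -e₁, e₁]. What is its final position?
(-5, 1, -3)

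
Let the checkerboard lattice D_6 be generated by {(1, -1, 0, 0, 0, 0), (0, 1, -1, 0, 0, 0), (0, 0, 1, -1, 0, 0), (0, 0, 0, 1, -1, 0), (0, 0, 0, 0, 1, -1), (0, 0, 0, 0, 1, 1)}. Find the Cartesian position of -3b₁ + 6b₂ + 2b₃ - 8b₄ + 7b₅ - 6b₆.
(-3, 9, -4, -10, 9, -13)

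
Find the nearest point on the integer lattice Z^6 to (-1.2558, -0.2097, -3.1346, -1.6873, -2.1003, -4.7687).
(-1, 0, -3, -2, -2, -5)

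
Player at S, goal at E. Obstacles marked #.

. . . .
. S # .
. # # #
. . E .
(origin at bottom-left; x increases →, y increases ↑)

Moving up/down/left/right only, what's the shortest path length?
5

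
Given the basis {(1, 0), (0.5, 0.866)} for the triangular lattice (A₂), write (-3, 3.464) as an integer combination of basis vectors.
-5b₁ + 4b₂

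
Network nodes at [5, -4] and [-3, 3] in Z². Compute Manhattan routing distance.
15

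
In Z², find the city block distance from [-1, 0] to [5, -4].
10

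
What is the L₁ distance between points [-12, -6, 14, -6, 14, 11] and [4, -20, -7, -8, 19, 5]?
64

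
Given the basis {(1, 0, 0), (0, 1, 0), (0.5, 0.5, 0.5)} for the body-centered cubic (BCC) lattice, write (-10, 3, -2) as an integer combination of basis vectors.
-8b₁ + 5b₂ - 4b₃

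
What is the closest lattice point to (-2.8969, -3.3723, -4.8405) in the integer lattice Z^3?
(-3, -3, -5)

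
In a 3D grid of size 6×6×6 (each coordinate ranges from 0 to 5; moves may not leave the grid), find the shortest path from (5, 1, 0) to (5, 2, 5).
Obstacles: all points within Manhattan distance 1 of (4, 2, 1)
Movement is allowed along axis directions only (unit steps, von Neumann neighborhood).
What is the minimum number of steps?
6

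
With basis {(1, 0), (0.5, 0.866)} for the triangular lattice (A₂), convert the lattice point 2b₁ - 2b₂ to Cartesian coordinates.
(1, -1.732)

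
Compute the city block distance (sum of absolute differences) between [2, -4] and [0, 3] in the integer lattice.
9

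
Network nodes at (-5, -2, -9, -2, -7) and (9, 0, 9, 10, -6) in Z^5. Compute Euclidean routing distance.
25.865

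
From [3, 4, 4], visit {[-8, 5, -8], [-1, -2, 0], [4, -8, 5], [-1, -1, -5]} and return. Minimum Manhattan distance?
76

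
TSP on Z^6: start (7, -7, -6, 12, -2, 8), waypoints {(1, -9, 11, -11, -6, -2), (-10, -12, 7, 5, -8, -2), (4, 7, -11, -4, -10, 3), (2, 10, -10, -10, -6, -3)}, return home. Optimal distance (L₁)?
210
(one optimal route: (7, -7, -6, 12, -2, 8) → (-10, -12, 7, 5, -8, -2) → (1, -9, 11, -11, -6, -2) → (2, 10, -10, -10, -6, -3) → (4, 7, -11, -4, -10, 3) → (7, -7, -6, 12, -2, 8))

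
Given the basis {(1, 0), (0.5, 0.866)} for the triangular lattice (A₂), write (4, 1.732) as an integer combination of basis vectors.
3b₁ + 2b₂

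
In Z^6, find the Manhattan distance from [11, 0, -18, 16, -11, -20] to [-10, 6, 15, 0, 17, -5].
119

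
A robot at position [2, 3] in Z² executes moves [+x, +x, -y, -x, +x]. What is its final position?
(4, 2)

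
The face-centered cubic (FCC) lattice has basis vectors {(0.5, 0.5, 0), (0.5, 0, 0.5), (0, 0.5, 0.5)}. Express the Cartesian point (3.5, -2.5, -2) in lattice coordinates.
3b₁ + 4b₂ - 8b₃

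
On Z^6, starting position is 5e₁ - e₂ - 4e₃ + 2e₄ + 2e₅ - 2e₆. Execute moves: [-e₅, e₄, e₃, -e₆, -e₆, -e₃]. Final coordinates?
(5, -1, -4, 3, 1, -4)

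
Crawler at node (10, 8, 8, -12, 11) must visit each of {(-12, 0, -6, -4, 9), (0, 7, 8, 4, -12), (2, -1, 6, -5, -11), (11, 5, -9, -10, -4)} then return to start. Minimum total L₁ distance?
208
(one optimal route: (10, 8, 8, -12, 11) → (0, 7, 8, 4, -12) → (2, -1, 6, -5, -11) → (-12, 0, -6, -4, 9) → (11, 5, -9, -10, -4) → (10, 8, 8, -12, 11))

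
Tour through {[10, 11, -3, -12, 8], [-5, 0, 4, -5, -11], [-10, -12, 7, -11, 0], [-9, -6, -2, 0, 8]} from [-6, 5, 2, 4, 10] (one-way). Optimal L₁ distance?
155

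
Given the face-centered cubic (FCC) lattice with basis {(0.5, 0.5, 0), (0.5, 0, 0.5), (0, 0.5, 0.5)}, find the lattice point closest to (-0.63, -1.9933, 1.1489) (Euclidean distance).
(-0.5, -2, 1.5)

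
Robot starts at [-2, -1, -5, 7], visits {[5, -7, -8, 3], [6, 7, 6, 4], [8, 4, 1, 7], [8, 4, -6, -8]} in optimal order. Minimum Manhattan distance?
82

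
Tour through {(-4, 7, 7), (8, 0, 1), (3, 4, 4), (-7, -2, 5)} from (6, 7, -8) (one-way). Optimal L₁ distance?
57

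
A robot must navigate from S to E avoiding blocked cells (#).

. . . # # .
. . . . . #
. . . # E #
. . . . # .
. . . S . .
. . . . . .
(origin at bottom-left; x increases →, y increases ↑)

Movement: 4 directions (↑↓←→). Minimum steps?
7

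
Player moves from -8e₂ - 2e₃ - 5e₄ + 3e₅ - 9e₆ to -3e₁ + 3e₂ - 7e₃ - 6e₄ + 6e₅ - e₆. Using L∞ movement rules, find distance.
11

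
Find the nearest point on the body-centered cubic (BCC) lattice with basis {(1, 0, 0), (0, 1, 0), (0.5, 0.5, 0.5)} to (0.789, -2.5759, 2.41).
(0.5, -2.5, 2.5)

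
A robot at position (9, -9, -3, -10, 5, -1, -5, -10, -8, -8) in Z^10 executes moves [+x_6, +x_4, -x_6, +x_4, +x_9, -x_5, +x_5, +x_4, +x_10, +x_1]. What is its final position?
(10, -9, -3, -7, 5, -1, -5, -10, -7, -7)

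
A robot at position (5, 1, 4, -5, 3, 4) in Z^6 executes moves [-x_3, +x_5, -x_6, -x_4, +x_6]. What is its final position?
(5, 1, 3, -6, 4, 4)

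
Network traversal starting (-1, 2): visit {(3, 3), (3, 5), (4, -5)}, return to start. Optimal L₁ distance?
30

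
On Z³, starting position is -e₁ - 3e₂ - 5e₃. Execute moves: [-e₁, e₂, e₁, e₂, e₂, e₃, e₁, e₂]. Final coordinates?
(0, 1, -4)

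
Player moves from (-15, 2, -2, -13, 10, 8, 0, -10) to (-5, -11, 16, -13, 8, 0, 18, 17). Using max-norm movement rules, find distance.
27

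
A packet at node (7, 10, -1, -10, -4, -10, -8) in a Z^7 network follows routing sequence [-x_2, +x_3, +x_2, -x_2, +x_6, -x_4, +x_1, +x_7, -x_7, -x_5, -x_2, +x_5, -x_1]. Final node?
(7, 8, 0, -11, -4, -9, -8)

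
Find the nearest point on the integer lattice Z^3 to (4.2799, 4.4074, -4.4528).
(4, 4, -4)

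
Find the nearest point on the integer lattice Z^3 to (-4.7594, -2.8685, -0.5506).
(-5, -3, -1)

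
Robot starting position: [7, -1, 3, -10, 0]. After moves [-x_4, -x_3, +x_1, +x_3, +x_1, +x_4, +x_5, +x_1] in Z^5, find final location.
(10, -1, 3, -10, 1)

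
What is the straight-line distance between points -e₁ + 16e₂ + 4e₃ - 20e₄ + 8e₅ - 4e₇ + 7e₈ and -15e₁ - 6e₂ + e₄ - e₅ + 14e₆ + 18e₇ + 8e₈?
43.5775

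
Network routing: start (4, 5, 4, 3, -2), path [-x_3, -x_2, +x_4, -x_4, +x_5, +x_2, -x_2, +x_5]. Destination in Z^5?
(4, 4, 3, 3, 0)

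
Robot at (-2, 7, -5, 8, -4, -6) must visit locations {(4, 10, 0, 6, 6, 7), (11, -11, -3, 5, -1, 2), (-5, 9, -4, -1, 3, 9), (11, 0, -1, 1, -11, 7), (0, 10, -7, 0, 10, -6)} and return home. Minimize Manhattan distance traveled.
206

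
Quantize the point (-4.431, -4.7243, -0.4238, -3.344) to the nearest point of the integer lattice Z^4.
(-4, -5, 0, -3)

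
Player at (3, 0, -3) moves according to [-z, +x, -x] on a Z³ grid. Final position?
(3, 0, -4)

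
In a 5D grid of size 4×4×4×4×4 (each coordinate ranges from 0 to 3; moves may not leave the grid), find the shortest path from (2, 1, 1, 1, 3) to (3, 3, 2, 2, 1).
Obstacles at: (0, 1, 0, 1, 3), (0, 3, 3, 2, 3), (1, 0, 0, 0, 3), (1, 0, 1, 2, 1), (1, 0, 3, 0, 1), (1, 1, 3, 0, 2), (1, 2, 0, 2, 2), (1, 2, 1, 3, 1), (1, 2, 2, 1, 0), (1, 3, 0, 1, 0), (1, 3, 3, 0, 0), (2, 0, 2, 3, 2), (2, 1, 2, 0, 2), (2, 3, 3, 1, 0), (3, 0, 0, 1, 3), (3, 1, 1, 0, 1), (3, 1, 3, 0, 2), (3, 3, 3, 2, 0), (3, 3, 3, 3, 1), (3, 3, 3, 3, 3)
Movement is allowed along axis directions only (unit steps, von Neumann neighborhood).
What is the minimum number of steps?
7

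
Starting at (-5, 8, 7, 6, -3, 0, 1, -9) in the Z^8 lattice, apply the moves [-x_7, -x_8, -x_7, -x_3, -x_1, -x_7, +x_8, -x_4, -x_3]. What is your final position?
(-6, 8, 5, 5, -3, 0, -2, -9)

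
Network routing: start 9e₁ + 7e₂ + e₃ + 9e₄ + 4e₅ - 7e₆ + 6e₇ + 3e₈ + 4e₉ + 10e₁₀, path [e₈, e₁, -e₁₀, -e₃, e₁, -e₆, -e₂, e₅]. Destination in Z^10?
(11, 6, 0, 9, 5, -8, 6, 4, 4, 9)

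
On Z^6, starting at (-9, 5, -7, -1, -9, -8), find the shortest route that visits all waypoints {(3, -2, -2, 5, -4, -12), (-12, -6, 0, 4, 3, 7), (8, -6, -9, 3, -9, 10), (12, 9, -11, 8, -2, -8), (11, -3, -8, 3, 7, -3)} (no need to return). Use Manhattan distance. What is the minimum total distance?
193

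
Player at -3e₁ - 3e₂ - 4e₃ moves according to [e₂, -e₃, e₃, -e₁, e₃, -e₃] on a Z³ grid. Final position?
(-4, -2, -4)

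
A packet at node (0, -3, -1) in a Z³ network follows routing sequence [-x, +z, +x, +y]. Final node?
(0, -2, 0)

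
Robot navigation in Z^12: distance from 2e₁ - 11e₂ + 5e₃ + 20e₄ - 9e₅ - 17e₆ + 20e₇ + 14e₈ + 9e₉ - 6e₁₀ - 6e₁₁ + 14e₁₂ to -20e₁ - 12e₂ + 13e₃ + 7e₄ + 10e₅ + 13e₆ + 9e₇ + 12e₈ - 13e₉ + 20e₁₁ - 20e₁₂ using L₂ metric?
66.7533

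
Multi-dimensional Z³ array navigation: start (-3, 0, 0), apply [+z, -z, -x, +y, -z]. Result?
(-4, 1, -1)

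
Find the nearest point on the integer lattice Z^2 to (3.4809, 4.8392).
(3, 5)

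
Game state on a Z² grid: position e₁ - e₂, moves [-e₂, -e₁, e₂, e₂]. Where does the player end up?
(0, 0)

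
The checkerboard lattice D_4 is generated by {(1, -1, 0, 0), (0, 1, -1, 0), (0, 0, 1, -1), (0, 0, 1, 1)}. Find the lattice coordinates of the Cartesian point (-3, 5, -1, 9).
-3b₁ + 2b₂ - 4b₃ + 5b₄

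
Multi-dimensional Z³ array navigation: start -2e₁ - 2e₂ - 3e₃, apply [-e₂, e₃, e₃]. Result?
(-2, -3, -1)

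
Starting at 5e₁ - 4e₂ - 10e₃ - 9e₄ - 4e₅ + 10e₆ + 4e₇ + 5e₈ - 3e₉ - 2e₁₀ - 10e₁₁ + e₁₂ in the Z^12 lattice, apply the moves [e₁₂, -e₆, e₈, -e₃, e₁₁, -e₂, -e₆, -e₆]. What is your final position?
(5, -5, -11, -9, -4, 7, 4, 6, -3, -2, -9, 2)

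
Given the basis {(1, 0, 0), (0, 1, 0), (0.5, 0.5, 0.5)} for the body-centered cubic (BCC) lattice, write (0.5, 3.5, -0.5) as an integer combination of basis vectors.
b₁ + 4b₂ - b₃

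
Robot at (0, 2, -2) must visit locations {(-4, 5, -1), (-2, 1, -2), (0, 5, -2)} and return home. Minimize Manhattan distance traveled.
18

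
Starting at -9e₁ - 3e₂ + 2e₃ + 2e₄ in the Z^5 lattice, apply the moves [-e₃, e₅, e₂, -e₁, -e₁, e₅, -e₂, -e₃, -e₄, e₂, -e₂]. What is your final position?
(-11, -3, 0, 1, 2)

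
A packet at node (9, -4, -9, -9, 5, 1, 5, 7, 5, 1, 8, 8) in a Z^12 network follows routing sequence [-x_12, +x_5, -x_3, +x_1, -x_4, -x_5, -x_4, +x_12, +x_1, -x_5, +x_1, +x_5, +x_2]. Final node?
(12, -3, -10, -11, 5, 1, 5, 7, 5, 1, 8, 8)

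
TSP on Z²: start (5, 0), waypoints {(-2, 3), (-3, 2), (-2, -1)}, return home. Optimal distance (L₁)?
24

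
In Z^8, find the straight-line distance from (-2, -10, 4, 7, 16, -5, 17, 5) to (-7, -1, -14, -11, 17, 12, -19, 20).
50.6458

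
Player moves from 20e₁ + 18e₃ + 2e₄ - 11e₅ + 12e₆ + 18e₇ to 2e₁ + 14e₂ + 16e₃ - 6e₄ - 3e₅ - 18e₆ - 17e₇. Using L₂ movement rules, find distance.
52.6972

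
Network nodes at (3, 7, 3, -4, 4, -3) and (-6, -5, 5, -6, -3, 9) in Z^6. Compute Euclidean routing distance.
20.6398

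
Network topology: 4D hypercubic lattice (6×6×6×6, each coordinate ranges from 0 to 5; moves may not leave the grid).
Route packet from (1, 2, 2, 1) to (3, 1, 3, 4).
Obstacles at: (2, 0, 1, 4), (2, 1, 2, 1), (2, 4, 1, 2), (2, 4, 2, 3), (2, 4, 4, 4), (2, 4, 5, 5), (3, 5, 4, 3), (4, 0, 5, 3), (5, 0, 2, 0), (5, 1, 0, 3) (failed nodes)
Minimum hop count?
7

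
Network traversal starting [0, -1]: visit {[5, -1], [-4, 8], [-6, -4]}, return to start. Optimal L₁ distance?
46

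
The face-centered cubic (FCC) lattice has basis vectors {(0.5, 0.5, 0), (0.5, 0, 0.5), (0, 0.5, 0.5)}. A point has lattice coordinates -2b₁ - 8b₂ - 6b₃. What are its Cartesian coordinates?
(-5, -4, -7)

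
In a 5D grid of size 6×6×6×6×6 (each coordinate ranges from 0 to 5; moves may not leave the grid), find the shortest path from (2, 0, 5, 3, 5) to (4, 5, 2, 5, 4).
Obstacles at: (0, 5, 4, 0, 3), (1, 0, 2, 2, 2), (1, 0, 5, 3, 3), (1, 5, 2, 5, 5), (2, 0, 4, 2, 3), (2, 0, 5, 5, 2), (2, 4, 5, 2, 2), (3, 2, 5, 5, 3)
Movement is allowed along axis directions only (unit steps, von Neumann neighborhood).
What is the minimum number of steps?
13
(one shortest path: (2, 0, 5, 3, 5) → (3, 0, 5, 3, 5) → (4, 0, 5, 3, 5) → (4, 1, 5, 3, 5) → (4, 2, 5, 3, 5) → (4, 3, 5, 3, 5) → (4, 4, 5, 3, 5) → (4, 5, 5, 3, 5) → (4, 5, 4, 3, 5) → (4, 5, 3, 3, 5) → (4, 5, 2, 3, 5) → (4, 5, 2, 4, 5) → (4, 5, 2, 5, 5) → (4, 5, 2, 5, 4))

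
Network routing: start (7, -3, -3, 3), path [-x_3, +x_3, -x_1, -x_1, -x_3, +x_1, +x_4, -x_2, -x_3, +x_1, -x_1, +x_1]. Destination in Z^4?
(7, -4, -5, 4)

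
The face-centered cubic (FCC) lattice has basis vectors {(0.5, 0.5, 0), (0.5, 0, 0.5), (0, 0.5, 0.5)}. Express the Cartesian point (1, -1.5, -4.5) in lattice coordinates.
4b₁ - 2b₂ - 7b₃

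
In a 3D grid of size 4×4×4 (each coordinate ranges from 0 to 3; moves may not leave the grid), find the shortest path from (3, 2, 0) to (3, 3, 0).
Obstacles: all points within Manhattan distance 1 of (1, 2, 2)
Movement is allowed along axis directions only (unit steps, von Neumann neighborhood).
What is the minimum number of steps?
1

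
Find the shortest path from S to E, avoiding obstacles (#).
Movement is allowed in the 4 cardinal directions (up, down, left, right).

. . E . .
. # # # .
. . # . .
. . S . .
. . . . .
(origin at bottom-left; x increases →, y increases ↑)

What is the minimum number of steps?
7
(one shortest path: (2, 1) → (1, 1) → (0, 1) → (0, 2) → (0, 3) → (0, 4) → (1, 4) → (2, 4))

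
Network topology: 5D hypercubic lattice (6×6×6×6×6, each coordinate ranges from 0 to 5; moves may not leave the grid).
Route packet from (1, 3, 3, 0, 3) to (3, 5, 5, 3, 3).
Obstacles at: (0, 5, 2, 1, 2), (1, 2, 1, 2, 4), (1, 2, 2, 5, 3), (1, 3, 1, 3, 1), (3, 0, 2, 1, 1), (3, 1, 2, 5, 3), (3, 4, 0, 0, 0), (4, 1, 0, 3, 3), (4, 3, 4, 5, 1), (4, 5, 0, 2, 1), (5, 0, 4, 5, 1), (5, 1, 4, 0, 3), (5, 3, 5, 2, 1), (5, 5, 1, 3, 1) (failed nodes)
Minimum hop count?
9
(one shortest path: (1, 3, 3, 0, 3) → (2, 3, 3, 0, 3) → (3, 3, 3, 0, 3) → (3, 4, 3, 0, 3) → (3, 5, 3, 0, 3) → (3, 5, 4, 0, 3) → (3, 5, 5, 0, 3) → (3, 5, 5, 1, 3) → (3, 5, 5, 2, 3) → (3, 5, 5, 3, 3))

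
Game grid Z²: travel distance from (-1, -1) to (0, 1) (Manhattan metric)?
3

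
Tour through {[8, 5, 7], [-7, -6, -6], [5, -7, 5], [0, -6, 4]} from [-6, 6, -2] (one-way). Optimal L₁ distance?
58
(one optimal route: (-6, 6, -2) → (-7, -6, -6) → (0, -6, 4) → (5, -7, 5) → (8, 5, 7))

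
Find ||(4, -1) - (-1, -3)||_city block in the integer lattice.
7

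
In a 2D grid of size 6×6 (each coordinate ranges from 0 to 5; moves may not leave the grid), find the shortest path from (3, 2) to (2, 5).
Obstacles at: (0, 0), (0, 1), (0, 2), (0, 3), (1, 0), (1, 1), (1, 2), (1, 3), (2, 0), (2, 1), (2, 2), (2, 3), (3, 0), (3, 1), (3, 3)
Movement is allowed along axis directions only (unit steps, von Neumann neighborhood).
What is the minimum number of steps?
6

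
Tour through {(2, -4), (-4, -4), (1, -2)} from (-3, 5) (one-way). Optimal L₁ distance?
19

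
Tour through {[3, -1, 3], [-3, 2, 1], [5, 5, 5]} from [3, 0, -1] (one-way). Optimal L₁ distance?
30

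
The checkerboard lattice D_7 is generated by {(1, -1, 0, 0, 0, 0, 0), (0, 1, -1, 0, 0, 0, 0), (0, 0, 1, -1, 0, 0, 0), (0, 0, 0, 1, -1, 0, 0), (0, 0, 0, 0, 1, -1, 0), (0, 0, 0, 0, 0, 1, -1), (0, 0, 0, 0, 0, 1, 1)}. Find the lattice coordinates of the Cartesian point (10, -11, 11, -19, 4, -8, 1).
10b₁ - b₂ + 10b₃ - 9b₄ - 5b₅ - 7b₆ - 6b₇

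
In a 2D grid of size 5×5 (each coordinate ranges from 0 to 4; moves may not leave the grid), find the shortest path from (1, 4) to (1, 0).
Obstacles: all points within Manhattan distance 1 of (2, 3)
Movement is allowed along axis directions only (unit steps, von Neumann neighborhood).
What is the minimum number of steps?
6
(one shortest path: (1, 4) → (0, 4) → (0, 3) → (0, 2) → (1, 2) → (1, 1) → (1, 0))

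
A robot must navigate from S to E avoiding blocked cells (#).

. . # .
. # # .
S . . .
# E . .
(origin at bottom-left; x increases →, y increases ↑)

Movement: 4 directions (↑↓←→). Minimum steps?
2
(one shortest path: (0, 1) → (1, 1) → (1, 0))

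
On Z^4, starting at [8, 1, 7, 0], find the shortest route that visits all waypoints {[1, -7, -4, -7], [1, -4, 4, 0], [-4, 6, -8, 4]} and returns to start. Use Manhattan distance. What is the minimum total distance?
102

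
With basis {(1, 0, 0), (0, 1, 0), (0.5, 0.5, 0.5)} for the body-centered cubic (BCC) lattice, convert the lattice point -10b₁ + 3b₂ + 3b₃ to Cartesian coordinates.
(-8.5, 4.5, 1.5)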